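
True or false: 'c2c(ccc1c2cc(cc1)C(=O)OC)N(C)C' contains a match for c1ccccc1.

True

The pattern c1ccccc1 describes six aromatic carbons in a ring — a benzene ring.
The required atom environment is present in the molecule, so the pattern matches.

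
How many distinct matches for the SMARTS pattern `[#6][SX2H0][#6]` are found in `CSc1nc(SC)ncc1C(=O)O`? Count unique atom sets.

2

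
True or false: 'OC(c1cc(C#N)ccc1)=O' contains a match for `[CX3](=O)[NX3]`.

The pattern [CX3](=O)[NX3] describes a carbonyl carbon bonded to a trivalent nitrogen — an amide.
The closest candidate here is a nitrile (-C#N), but the nitrile N is NX1 (triple-bonded), not NX3. No other fragment satisfies the full query, so there is no match.

False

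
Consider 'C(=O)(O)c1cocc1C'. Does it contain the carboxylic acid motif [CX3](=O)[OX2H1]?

Yes

The pattern [CX3](=O)[OX2H1] describes an sp2 carbon double-bonded to O and single-bonded to an -OH oxygen — a carboxylic acid.
The molecule carries a carboxylic acid group (-C(=O)OH), whose atoms satisfy every constraint of the query, so the pattern matches.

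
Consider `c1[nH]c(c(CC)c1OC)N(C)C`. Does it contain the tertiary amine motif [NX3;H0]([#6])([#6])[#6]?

Yes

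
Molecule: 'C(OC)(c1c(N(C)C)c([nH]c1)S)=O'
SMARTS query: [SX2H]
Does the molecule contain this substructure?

Yes

The pattern [SX2H] describes an aliphatic sulfur with two connections, one being H — a thiol.
The molecule carries a thiol (-SH), whose atoms satisfy every constraint of the query, so the pattern matches.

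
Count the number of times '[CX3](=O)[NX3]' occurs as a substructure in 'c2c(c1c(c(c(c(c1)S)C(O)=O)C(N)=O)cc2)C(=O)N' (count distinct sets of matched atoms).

2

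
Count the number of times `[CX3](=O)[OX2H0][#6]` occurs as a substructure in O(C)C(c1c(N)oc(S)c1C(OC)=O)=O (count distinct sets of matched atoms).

2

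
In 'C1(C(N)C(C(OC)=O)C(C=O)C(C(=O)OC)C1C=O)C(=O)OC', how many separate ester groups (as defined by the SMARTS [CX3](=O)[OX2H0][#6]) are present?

[CX3](=O)[OX2H0][#6] is the SMARTS for an ester: a carbonyl carbon bonded to an oxygen that is itself bonded to carbon (no H on that O).
The molecule carries 3 separate instances of a methyl-ester group (-C(=O)OCH3) meeting every constraint; each maps to a distinct set of atoms, giving 3 matches.

3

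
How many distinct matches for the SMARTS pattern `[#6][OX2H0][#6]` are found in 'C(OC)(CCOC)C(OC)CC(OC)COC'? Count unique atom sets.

5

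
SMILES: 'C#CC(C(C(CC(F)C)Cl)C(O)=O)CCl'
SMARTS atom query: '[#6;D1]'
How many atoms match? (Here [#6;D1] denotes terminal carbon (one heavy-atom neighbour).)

The query [#6;D1] means: carbon bonded to exactly one heavy atom.
Check the 15 heavy atoms by environment: 3× C (D2) → no; 5× C (D3) → no; 2× C (D1) → match; 2× Cl (D1) → no; 1× F (D1) → no; 2× O (D1) → no.
That gives 2 matching atoms.

2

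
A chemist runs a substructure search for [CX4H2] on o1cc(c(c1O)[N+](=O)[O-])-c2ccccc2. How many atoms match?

The query [CX4H2] means: sp3 carbon (X4) with exactly two hydrogens.
Check the 15 heavy atoms by environment: 1× o (aromatic, H0, X2) → no; 4× c (aromatic, H0, X3) → no; 6× c (aromatic, H1, X3) → no; 1× N (charge +1, H0, X3) → no; 1× O (charge -1, H0, X1) → no; 1× O (H0, X1) → no; 1× O (H1, X2) → no.
No environment satisfies the query, so 0 matching atoms.

0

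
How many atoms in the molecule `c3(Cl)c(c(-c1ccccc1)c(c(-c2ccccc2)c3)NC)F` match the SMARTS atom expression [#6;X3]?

Check the 22 heavy atoms by environment: 18× c (aromatic, X3) → match; 1× N (X3) → no; 1× C (X4) → no; 1× Cl (X1) → no; 1× F (X1) → no.
That gives 18 matching atoms.

18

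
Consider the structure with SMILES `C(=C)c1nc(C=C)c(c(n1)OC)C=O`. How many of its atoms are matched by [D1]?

Check the 14 heavy atoms by environment: 2× n (aromatic, D2) → no; 4× c (aromatic, D3) → no; 1× O (D2) → no; 3× C (D1) → match; 3× C (D2) → no; 1× O (D1) → match.
Summing the matching environments: 3 + 1 = 4 matching atoms.

4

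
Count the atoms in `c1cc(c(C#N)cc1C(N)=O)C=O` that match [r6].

6

The query [r6] means: r6 matches atoms in a six-membered ring.
Check the 13 heavy atoms by environment: 6× c (aromatic, in 6-ring) → match; 3× C (acyclic) → no; 2× N (acyclic) → no; 2× O (acyclic) → no.
That gives 6 matching atoms.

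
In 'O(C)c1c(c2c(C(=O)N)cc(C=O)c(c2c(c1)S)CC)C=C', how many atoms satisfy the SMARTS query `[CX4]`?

3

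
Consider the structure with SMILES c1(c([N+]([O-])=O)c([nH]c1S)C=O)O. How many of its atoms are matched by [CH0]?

Check the 12 heavy atoms by environment: 1× n (aromatic, H1) → no; 4× c (aromatic, H0) → no; 1× S (H1) → no; 1× N (charge +1, H0) → no; 1× O (charge -1, H0) → no; 2× O (H0) → no; 1× O (H1) → no; 1× C (H1) → no.
No environment satisfies the query, so 0 matching atoms.

0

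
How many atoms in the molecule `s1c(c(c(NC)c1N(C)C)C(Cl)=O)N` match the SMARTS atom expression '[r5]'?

5

The query [r5] means: r5 matches atoms in a five-membered ring.
Check the 14 heavy atoms by environment: 1× s (aromatic, in 5-ring) → match; 4× c (aromatic, in 5-ring) → match; 4× C (acyclic) → no; 1× O (acyclic) → no; 1× Cl (acyclic) → no; 3× N (acyclic) → no.
Summing the matching environments: 1 + 4 = 5 matching atoms.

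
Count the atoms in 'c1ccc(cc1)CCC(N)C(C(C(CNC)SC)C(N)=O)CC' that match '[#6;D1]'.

Check the 23 heavy atoms by environment: 4× C (D2) → no; 5× C (D3) → no; 1× c (aromatic, D3) → no; 5× c (aromatic, D2) → no; 3× C (D1) → match; 1× N (D2) → no; 1× O (D1) → no; 2× N (D1) → no; 1× S (D2) → no.
That gives 3 matching atoms.

3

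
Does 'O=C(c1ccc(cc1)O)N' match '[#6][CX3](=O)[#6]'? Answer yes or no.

No

The pattern [#6][CX3](=O)[#6] describes a carbonyl carbon (no H) flanked by two carbons — a ketone.
The closest candidate here is a primary amide (-C(=O)NH2), but one neighbour of the carbonyl carbon is N, not C. No other fragment satisfies the full query, so there is no match.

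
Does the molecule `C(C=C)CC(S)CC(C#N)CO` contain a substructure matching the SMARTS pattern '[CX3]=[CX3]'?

The pattern [CX3]=[CX3] describes a non-aromatic C=C double bond between two sp2 carbons — an alkene.
The molecule carries a vinyl group (-CH=CH2), whose atoms satisfy every constraint of the query, so the pattern matches.

Yes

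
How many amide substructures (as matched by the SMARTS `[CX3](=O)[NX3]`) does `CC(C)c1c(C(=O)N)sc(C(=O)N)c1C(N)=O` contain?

3

[CX3](=O)[NX3] is the SMARTS for an amide: a carbonyl carbon bonded to a trivalent nitrogen.
The molecule carries 3 separate instances of a primary amide (-C(=O)NH2) meeting every constraint; each maps to a distinct set of atoms, giving 3 matches.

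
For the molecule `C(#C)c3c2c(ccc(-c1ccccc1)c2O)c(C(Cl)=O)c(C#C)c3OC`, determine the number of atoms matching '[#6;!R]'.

Check the 26 heavy atoms by environment: 16× c (aromatic, in 6-ring) → no; 6× C (acyclic) → match; 3× O (acyclic) → no; 1× Cl (acyclic) → no.
That gives 6 matching atoms.

6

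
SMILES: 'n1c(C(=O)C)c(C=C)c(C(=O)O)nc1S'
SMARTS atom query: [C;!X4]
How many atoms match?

4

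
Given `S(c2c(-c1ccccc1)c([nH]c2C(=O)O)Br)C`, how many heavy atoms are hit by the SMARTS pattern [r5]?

5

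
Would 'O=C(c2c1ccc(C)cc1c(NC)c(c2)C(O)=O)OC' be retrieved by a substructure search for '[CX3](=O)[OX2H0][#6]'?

Yes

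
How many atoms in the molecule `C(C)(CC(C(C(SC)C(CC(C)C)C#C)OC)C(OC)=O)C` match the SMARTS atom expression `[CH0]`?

2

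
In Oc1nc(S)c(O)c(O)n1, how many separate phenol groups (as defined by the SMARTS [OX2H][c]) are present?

3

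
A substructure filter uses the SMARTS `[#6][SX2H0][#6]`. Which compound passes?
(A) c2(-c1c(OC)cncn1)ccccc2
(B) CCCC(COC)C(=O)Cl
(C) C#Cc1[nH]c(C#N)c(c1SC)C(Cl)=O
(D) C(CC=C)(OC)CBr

C

[#6][SX2H0][#6] describes an aliphatic sulfur bridging two carbons with no H on the sulfur (a thioether).
(A) has a methoxy ether (-OCH3) but the bridging atom is O, not S.
(B) has a methoxy ether (-OCH3) but the bridging atom is O, not S.
(C) contains a methylthio ether (-SCH3), which satisfies every atom and bond constraint.
(D) has a methoxy ether (-OCH3) but the bridging atom is O, not S.
So the answer is (C).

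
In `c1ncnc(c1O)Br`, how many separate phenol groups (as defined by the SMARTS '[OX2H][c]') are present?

[OX2H][c] is the SMARTS for a phenol: a hydroxyl oxygen attached to an aromatic carbon.
Exactly one fragment in the molecule meets all constraints, giving 1 match.

1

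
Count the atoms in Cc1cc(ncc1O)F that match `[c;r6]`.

5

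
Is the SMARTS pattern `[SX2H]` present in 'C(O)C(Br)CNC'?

No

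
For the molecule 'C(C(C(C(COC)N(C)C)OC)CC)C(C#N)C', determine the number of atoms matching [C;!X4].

The query [C;!X4] means: aliphatic carbon that does not have four total connections.
Check the 18 heavy atoms by environment: 13× C (X4) → no; 1× C (X2) → match; 1× N (X1) → no; 1× N (X3) → no; 2× O (X2) → no.
That gives 1 matching atom.

1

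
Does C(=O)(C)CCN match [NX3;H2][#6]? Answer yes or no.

The pattern [NX3;H2][#6] describes a trivalent nitrogen with two H attached to carbon — a primary amine.
The molecule carries a primary amino group (-NH2), whose atoms satisfy every constraint of the query, so the pattern matches.

Yes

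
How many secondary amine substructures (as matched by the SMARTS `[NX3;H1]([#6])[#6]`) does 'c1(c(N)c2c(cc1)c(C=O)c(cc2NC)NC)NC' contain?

3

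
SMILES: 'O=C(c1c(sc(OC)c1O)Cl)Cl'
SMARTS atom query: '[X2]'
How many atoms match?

3

The query [X2] means: any atom with exactly two total connections (bonds + H).
Check the 12 heavy atoms by environment: 1× s (aromatic, X2) → match; 4× c (aromatic, X3) → no; 2× O (X2) → match; 1× C (X3) → no; 1× O (X1) → no; 2× Cl (X1) → no; 1× C (X4) → no.
Summing the matching environments: 1 + 2 = 3 matching atoms.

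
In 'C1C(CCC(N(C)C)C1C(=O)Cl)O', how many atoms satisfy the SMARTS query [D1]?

Check the 13 heavy atoms by environment: 4× C (D3) → no; 3× C (D2) → no; 2× O (D1) → match; 1× Cl (D1) → match; 1× N (D3) → no; 2× C (D1) → match.
Summing the matching environments: 2 + 1 + 2 = 5 matching atoms.

5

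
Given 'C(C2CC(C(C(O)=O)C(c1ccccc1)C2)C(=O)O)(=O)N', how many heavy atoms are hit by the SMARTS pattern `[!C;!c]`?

6

The query [!C;!c] means: neither aliphatic nor aromatic carbon — same as [!#6].
Check the 21 heavy atoms by environment: 9× C → no; 5× O → match; 1× N → match; 6× c (aromatic) → no.
Summing the matching environments: 5 + 1 = 6 matching atoms.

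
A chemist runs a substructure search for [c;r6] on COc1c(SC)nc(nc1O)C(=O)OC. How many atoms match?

The query [c;r6] means: aromatic carbon that belongs to a six-membered ring.
Check the 15 heavy atoms by environment: 2× n (aromatic, in 6-ring) → no; 4× c (aromatic, in 6-ring) → match; 4× C (acyclic) → no; 4× O (acyclic) → no; 1× S (acyclic) → no.
That gives 4 matching atoms.

4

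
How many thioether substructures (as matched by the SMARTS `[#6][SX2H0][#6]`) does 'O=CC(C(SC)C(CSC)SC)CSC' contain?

4

[#6][SX2H0][#6] is the SMARTS for a thioether: an aliphatic sulfur bridging two carbons with no H on the sulfur.
The molecule carries 4 separate instances of a methylthio ether (-SCH3) meeting every constraint; each maps to a distinct set of atoms, giving 4 matches.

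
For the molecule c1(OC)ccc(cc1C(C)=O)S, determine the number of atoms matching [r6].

The query [r6] means: r6 matches atoms in a six-membered ring.
Check the 12 heavy atoms by environment: 6× c (aromatic, in 6-ring) → match; 2× O (acyclic) → no; 3× C (acyclic) → no; 1× S (acyclic) → no.
That gives 6 matching atoms.

6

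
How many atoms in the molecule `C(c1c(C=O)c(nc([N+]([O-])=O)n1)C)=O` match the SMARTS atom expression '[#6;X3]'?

The query [#6;X3] means: any carbon (aromatic or not) with three total connections.
Check the 14 heavy atoms by environment: 2× n (aromatic, X2) → no; 4× c (aromatic, X3) → match; 1× C (X4) → no; 1× N (charge +1, X3) → no; 1× O (charge -1, X1) → no; 3× O (X1) → no; 2× C (X3) → match.
Summing the matching environments: 4 + 2 = 6 matching atoms.

6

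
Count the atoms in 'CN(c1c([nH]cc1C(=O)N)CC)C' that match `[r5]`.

5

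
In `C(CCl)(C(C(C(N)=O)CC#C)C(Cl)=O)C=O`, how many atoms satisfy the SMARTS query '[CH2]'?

2

Check the 16 heavy atoms by environment: 2× C (H2) → match; 5× C (H1) → no; 2× Cl (H0) → no; 3× C (H0) → no; 3× O (H0) → no; 1× N (H2) → no.
That gives 2 matching atoms.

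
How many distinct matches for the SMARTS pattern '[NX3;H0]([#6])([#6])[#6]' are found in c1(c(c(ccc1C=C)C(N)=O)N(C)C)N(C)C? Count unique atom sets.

[NX3;H0]([#6])([#6])[#6] is the SMARTS for a tertiary amine: a trivalent nitrogen with no H, bonded to three carbons.
The molecule carries 2 separate instances of a dimethylamino group (-N(CH3)2) meeting every constraint; each maps to a distinct set of atoms, giving 2 matches.

2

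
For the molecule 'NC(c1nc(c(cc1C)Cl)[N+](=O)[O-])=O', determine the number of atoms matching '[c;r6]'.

5

The query [c;r6] means: aromatic carbon that belongs to a six-membered ring.
Check the 14 heavy atoms by environment: 1× n (aromatic, in 6-ring) → no; 5× c (aromatic, in 6-ring) → match; 1× N (charge +1, acyclic) → no; 1× O (charge -1, acyclic) → no; 2× O (acyclic) → no; 1× Cl (acyclic) → no; 2× C (acyclic) → no; 1× N (acyclic) → no.
That gives 5 matching atoms.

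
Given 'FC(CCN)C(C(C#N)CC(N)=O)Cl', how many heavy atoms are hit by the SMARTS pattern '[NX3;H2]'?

2

The query [NX3;H2] means: aliphatic N with 3 total connections, two of them H — an -NH2 nitrogen (amine or amide).
Check the 14 heavy atoms by environment: 3× C (H2, X4) → no; 3× C (H1, X4) → no; 1× C (H0, X3) → no; 1× O (H0, X1) → no; 2× N (H2, X3) → match; 1× Cl (H0, X1) → no; 1× C (H0, X2) → no; 1× N (H0, X1) → no; 1× F (H0, X1) → no.
That gives 2 matching atoms.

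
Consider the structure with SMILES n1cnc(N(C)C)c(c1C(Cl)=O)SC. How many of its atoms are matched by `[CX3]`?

1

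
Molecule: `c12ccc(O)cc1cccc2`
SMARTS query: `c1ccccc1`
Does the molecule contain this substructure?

Yes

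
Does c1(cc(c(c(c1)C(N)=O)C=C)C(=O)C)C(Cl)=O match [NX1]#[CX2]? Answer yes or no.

The pattern [NX1]#[CX2] describes a nitrogen triple-bonded to a two-connected carbon — a nitrile.
The closest candidate here is a primary amide (-C(=O)NH2), but the nitrogen is NX3, not NX1. No other fragment satisfies the full query, so there is no match.

No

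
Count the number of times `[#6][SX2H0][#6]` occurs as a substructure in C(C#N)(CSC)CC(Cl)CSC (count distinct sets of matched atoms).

2

[#6][SX2H0][#6] is the SMARTS for a thioether: an aliphatic sulfur bridging two carbons with no H on the sulfur.
The molecule carries 2 separate instances of a methylthio ether (-SCH3) meeting every constraint; each maps to a distinct set of atoms, giving 2 matches.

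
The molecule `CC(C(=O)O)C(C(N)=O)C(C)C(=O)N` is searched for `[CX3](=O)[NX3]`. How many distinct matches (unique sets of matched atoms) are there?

[CX3](=O)[NX3] is the SMARTS for an amide: a carbonyl carbon bonded to a trivalent nitrogen.
The molecule carries 2 separate instances of a primary amide (-C(=O)NH2) meeting every constraint; each maps to a distinct set of atoms, giving 2 matches.

2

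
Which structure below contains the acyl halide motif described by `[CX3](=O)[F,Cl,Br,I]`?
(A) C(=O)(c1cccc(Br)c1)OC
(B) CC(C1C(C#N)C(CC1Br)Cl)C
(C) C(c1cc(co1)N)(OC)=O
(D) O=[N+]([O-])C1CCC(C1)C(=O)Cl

D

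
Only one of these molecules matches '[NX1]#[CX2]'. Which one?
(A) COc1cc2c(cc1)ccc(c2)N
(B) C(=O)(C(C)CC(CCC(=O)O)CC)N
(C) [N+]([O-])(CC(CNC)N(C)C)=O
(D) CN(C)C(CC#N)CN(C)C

D

[NX1]#[CX2] describes a nitrogen triple-bonded to a two-connected carbon (a nitrile).
(A) has a primary amino group (-NH2) but the nitrogen is NX3 (three connections), not NX1 triple-bonded.
(B) has a primary amide (-C(=O)NH2) but the nitrogen is NX3, not NX1.
(C) has a nitro group (-[N+](=O)[O-]) but there is no C#N triple bond.
(D) contains a nitrile (-C#N), which satisfies every atom and bond constraint.
So the answer is (D).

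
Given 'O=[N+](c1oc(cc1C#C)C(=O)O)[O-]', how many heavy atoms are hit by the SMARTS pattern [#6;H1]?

2

The query [#6;H1] means: any carbon bearing exactly one hydrogen.
Check the 13 heavy atoms by environment: 1× o (aromatic, H0) → no; 3× c (aromatic, H0) → no; 1× c (aromatic, H1) → match; 2× C (H0) → no; 2× O (H0) → no; 1× O (H1) → no; 1× C (H1) → match; 1× N (charge +1, H0) → no; 1× O (charge -1, H0) → no.
Summing the matching environments: 1 + 1 = 2 matching atoms.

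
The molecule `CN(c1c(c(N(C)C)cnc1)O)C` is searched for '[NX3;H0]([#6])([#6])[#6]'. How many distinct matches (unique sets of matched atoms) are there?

[NX3;H0]([#6])([#6])[#6] is the SMARTS for a tertiary amine: a trivalent nitrogen with no H, bonded to three carbons.
The molecule carries 2 separate instances of a dimethylamino group (-N(CH3)2) meeting every constraint; each maps to a distinct set of atoms, giving 2 matches.

2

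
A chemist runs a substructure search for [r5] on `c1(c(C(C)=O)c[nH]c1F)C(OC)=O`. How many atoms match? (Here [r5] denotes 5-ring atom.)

5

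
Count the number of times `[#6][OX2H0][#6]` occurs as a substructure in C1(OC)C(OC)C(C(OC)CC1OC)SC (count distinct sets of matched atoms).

[#6][OX2H0][#6] is the SMARTS for an ether: an aliphatic oxygen bridging two carbons with no H on the oxygen.
The molecule carries 4 separate instances of a methoxy ether (-OCH3) meeting every constraint; each maps to a distinct set of atoms, giving 4 matches.

4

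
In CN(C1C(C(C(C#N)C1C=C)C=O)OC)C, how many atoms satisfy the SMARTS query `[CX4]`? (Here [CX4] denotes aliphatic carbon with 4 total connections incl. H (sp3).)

8

The query [CX4] means: C with X4: aliphatic carbon with exactly 4 total connections (bonds + H).
Check the 16 heavy atoms by environment: 8× C (X4) → match; 3× C (X3) → no; 1× N (X3) → no; 1× O (X1) → no; 1× O (X2) → no; 1× C (X2) → no; 1× N (X1) → no.
That gives 8 matching atoms.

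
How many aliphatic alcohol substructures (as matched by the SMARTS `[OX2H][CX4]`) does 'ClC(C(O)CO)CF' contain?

[OX2H][CX4] is the SMARTS for an aliphatic alcohol: a hydroxyl oxygen bound to an sp3 (X4) carbon.
The molecule carries 2 separate instances of a hydroxyl group (-OH) meeting every constraint; each maps to a distinct set of atoms, giving 2 matches.

2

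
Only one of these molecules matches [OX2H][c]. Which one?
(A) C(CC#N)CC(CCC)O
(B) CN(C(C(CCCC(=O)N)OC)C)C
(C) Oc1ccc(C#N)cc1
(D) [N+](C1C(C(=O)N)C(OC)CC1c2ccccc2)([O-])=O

C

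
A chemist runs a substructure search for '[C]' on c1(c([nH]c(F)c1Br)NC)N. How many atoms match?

1

Check the 10 heavy atoms by environment: 1× n (aromatic) → no; 4× c (aromatic) → no; 1× Br → no; 2× N → no; 1× C → match; 1× F → no.
That gives 1 matching atom.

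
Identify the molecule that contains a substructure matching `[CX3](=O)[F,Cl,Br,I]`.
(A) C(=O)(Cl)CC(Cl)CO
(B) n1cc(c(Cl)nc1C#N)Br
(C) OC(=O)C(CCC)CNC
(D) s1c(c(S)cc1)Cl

[CX3](=O)[F,Cl,Br,I] describes a carbonyl carbon bonded to a halogen (an acyl halide).
(A) contains an acyl chloride (-C(=O)Cl), which satisfies every atom and bond constraint.
(B) has a chloro substituent but the Cl is not on a carbonyl carbon.
(C) has a carboxylic acid group (-C(=O)OH) but the carbonyl is bonded to -OH, not to a halogen.
(D) has a chloro substituent but the Cl is not on a carbonyl carbon.
So the answer is (A).

A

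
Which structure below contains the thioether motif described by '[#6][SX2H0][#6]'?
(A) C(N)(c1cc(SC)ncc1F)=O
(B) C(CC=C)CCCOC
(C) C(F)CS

[#6][SX2H0][#6] describes an aliphatic sulfur bridging two carbons with no H on the sulfur (a thioether).
(A) contains a methylthio ether (-SCH3), which satisfies every atom and bond constraint.
(B) has a methoxy ether (-OCH3) but the bridging atom is O, not S.
(C) has a thiol (-SH) but the sulfur has H1, not H0 bridging two carbons.
So the answer is (A).

A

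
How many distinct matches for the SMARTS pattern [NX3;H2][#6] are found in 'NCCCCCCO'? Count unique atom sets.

1

[NX3;H2][#6] is the SMARTS for a primary amine: a trivalent nitrogen with two H attached to carbon.
Exactly one fragment in the molecule meets all constraints, giving 1 match.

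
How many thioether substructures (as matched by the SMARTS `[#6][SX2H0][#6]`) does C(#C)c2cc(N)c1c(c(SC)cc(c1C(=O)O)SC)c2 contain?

[#6][SX2H0][#6] is the SMARTS for a thioether: an aliphatic sulfur bridging two carbons with no H on the sulfur.
The molecule carries 2 separate instances of a methylthio ether (-SCH3) meeting every constraint; each maps to a distinct set of atoms, giving 2 matches.

2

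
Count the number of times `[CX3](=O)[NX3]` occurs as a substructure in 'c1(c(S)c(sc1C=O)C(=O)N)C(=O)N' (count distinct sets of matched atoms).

[CX3](=O)[NX3] is the SMARTS for an amide: a carbonyl carbon bonded to a trivalent nitrogen.
The molecule carries 2 separate instances of a primary amide (-C(=O)NH2) meeting every constraint; each maps to a distinct set of atoms, giving 2 matches.

2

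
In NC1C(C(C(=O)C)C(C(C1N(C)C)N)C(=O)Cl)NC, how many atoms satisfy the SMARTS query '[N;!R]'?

4

The query [N;!R] means: aliphatic nitrogen not in a ring.
Check the 19 heavy atoms by environment: 6× C (in 6-ring) → no; 6× C (acyclic) → no; 2× O (acyclic) → no; 4× N (acyclic) → match; 1× Cl (acyclic) → no.
That gives 4 matching atoms.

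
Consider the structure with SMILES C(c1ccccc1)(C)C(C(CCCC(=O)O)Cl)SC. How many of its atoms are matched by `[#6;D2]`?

8

The query [#6;D2] means: any carbon bonded to exactly two heavy atoms.
Check the 19 heavy atoms by environment: 2× C (D1) → no; 4× C (D3) → no; 3× C (D2) → match; 2× O (D1) → no; 1× c (aromatic, D3) → no; 5× c (aromatic, D2) → match; 1× S (D2) → no; 1× Cl (D1) → no.
Summing the matching environments: 3 + 5 = 8 matching atoms.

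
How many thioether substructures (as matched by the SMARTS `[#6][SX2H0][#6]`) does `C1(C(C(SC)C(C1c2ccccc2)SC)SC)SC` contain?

[#6][SX2H0][#6] is the SMARTS for a thioether: an aliphatic sulfur bridging two carbons with no H on the sulfur.
The molecule carries 4 separate instances of a methylthio ether (-SCH3) meeting every constraint; each maps to a distinct set of atoms, giving 4 matches.

4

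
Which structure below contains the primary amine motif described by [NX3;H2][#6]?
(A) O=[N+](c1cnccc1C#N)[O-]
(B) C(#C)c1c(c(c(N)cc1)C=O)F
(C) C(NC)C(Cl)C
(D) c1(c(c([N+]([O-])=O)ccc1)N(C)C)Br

[NX3;H2][#6] describes a trivalent nitrogen with two H attached to carbon (a primary amine).
(A) has a nitro group (-[N+](=O)[O-]) but the nitrogen is [N+] with no H, not NX3H2.
(B) contains a primary amino group (-NH2), which satisfies every atom and bond constraint.
(C) has an N-methylamino group (-NHCH3) but the nitrogen bears two carbons and only one H (H1), not H2.
(D) has a nitro group (-[N+](=O)[O-]) but the nitrogen is [N+] with no H, not NX3H2.
So the answer is (B).

B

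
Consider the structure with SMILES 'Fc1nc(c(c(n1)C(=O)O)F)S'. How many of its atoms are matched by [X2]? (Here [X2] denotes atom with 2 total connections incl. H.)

4

The query [X2] means: any atom with exactly two total connections (bonds + H).
Check the 12 heavy atoms by environment: 2× n (aromatic, X2) → match; 4× c (aromatic, X3) → no; 2× F (X1) → no; 1× C (X3) → no; 1× O (X1) → no; 1× O (X2) → match; 1× S (X2) → match.
Summing the matching environments: 2 + 1 + 1 = 4 matching atoms.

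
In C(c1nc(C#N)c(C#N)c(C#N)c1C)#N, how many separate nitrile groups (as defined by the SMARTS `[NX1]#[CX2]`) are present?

4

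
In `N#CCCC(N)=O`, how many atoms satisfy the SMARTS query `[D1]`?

3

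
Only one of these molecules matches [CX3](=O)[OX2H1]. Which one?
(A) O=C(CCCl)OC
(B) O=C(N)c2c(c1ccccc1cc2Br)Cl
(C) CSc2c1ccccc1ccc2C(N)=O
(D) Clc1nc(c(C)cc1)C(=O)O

D

[CX3](=O)[OX2H1] describes an sp2 carbon double-bonded to O and single-bonded to an -OH oxygen (a carboxylic acid).
(A) has a methyl-ester group (-C(=O)OCH3) but the singly-bonded O has no H (OX2H0, not OX2H1).
(B) has a primary amide (-C(=O)NH2) but the carbonyl is bonded to N, not to an -OH oxygen.
(C) has a primary amide (-C(=O)NH2) but the carbonyl is bonded to N, not to an -OH oxygen.
(D) contains a carboxylic acid group (-C(=O)OH), which satisfies every atom and bond constraint.
So the answer is (D).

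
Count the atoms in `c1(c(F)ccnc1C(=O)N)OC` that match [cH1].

2

The query [cH1] means: aromatic carbon bearing exactly one hydrogen.
Check the 12 heavy atoms by environment: 1× n (aromatic, H0) → no; 2× c (aromatic, H1) → match; 3× c (aromatic, H0) → no; 1× C (H0) → no; 2× O (H0) → no; 1× N (H2) → no; 1× C (H3) → no; 1× F (H0) → no.
That gives 2 matching atoms.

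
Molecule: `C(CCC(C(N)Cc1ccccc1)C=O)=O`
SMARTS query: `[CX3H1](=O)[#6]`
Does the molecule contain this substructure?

Yes

The pattern [CX3H1](=O)[#6] describes an sp2 carbon with one H, double-bonded to O and single-bonded to carbon — an aldehyde.
The molecule carries an aldehyde (-CHO), whose atoms satisfy every constraint of the query, so the pattern matches.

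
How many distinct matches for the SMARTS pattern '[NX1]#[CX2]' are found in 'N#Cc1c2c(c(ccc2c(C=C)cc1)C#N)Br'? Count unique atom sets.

2

[NX1]#[CX2] is the SMARTS for a nitrile: a nitrogen triple-bonded to a two-connected carbon.
The molecule carries 2 separate instances of a nitrile (-C#N) meeting every constraint; each maps to a distinct set of atoms, giving 2 matches.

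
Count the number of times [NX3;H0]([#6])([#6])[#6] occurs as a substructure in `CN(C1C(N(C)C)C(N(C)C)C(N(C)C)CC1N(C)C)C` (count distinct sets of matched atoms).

[NX3;H0]([#6])([#6])[#6] is the SMARTS for a tertiary amine: a trivalent nitrogen with no H, bonded to three carbons.
The molecule carries 5 separate instances of a dimethylamino group (-N(CH3)2) meeting every constraint; each maps to a distinct set of atoms, giving 5 matches.

5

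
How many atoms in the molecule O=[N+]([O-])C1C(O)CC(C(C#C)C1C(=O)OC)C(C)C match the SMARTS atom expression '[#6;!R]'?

Check the 19 heavy atoms by environment: 6× C (in 6-ring) → no; 7× C (acyclic) → match; 1× N (charge +1, acyclic) → no; 1× O (charge -1, acyclic) → no; 4× O (acyclic) → no.
That gives 7 matching atoms.

7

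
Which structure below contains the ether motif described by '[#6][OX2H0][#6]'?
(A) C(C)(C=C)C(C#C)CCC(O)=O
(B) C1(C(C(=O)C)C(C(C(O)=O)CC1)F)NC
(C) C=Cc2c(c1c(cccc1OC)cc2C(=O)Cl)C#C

[#6][OX2H0][#6] describes an aliphatic oxygen bridging two carbons with no H on the oxygen (an ether).
(A) has a carboxylic acid group (-C(=O)OH) but the -OH oxygen has H1; the =O is OX1, not OX2.
(B) has a carboxylic acid group (-C(=O)OH) but the -OH oxygen has H1; the =O is OX1, not OX2.
(C) contains a methoxy ether (-OCH3), which satisfies every atom and bond constraint.
So the answer is (C).

C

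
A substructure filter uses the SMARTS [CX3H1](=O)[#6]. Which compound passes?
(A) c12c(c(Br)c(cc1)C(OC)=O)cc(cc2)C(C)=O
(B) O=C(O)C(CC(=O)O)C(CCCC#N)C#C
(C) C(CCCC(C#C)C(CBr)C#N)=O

C

[CX3H1](=O)[#6] describes an sp2 carbon with one H, double-bonded to O and single-bonded to carbon (an aldehyde).
(A) has a methyl-ester group (-C(=O)OCH3) but the carbonyl carbon has H0, not H1.
(B) has a carboxylic acid group (-C(=O)OH) but the carbonyl carbon has H0 and is bonded to O, not H1.
(C) contains an aldehyde (-CHO), which satisfies every atom and bond constraint.
So the answer is (C).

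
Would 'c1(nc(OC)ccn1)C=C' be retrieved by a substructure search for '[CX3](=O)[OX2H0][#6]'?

No

The pattern [CX3](=O)[OX2H0][#6] describes a carbonyl carbon bonded to an oxygen that is itself bonded to carbon (no H on that O) — an ester.
The closest candidate here is a methoxy ether (-OCH3), but the ether oxygen is not adjacent to a C=O carbon. No other fragment satisfies the full query, so there is no match.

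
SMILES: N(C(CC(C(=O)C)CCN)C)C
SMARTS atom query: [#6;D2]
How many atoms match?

3

The query [#6;D2] means: any carbon bonded to exactly two heavy atoms.
Check the 12 heavy atoms by environment: 3× C (D2) → match; 3× C (D3) → no; 3× C (D1) → no; 1× N (D1) → no; 1× N (D2) → no; 1× O (D1) → no.
That gives 3 matching atoms.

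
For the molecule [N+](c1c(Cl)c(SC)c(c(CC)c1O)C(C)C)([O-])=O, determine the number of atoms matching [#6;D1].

The query [#6;D1] means: carbon bonded to exactly one heavy atom.
Check the 18 heavy atoms by environment: 6× c (aromatic, D3) → no; 1× Cl (D1) → no; 1× C (D3) → no; 4× C (D1) → match; 1× N (charge +1, D3) → no; 1× O (charge -1, D1) → no; 2× O (D1) → no; 1× S (D2) → no; 1× C (D2) → no.
That gives 4 matching atoms.

4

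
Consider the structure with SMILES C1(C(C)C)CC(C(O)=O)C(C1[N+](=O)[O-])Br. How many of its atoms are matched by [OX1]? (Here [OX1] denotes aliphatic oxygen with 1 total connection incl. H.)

The query [OX1] means: aliphatic oxygen with one total connection — typically a carbonyl =O or an oxide.
Check the 15 heavy atoms by environment: 8× C (X4) → no; 1× C (X3) → no; 2× O (X1) → match; 1× O (X2) → no; 1× Br (X1) → no; 1× N (charge +1, X3) → no; 1× O (charge -1, X1) → match.
Summing the matching environments: 2 + 1 = 3 matching atoms.

3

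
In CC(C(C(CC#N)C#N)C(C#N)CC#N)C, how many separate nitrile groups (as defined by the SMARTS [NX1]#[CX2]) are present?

4

[NX1]#[CX2] is the SMARTS for a nitrile: a nitrogen triple-bonded to a two-connected carbon.
The molecule carries 4 separate instances of a nitrile (-C#N) meeting every constraint; each maps to a distinct set of atoms, giving 4 matches.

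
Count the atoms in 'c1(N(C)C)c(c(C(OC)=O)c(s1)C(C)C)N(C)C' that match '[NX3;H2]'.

The query [NX3;H2] means: aliphatic N with 3 total connections, two of them H — an -NH2 nitrogen (amine or amide).
Check the 18 heavy atoms by environment: 1× s (aromatic, H0, X2) → no; 4× c (aromatic, H0, X3) → no; 1× C (H1, X4) → no; 7× C (H3, X4) → no; 2× N (H0, X3) → no; 1× C (H0, X3) → no; 1× O (H0, X1) → no; 1× O (H0, X2) → no.
No environment satisfies the query, so 0 matching atoms.

0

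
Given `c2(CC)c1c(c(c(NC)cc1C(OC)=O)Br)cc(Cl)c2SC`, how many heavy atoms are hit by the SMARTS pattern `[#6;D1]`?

4

Check the 22 heavy atoms by environment: 8× c (aromatic, D3) → no; 2× c (aromatic, D2) → no; 1× S (D2) → no; 4× C (D1) → match; 1× Br (D1) → no; 1× N (D2) → no; 1× C (D3) → no; 1× O (D1) → no; 1× O (D2) → no; 1× Cl (D1) → no; 1× C (D2) → no.
That gives 4 matching atoms.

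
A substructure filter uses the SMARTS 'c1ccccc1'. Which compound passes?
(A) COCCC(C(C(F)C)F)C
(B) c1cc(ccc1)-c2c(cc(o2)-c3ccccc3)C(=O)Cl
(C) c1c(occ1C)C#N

B

c1ccccc1 describes six aromatic carbons in a ring (a benzene ring).
(A) has a methyl group (-CH3) but no six-membered all-carbon aromatic ring is present.
(B) contains a phenyl ring, which satisfies every atom and bond constraint.
(C) has a methyl group (-CH3) but no six-membered all-carbon aromatic ring is present.
So the answer is (B).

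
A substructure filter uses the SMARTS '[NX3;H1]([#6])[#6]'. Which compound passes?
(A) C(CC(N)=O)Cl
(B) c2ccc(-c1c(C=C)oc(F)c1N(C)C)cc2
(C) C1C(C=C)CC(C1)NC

C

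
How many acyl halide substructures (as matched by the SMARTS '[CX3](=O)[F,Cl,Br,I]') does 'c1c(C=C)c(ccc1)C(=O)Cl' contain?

1

[CX3](=O)[F,Cl,Br,I] is the SMARTS for an acyl halide: a carbonyl carbon bonded to a halogen.
Exactly one fragment in the molecule meets all constraints, giving 1 match.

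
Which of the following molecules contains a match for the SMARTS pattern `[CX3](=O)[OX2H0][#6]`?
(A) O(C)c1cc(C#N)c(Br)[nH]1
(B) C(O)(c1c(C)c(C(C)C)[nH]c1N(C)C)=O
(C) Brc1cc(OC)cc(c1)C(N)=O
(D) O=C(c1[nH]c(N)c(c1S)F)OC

D

[CX3](=O)[OX2H0][#6] describes a carbonyl carbon bonded to an oxygen that is itself bonded to carbon (no H on that O) (an ester).
(A) has a methoxy ether (-OCH3) but the ether oxygen is not adjacent to a C=O carbon.
(B) has a carboxylic acid group (-C(=O)OH) but the singly-bonded O carries H (OX2H1, not H0).
(C) has a methoxy ether (-OCH3) but the ether oxygen is not adjacent to a C=O carbon.
(D) contains a methyl-ester group (-C(=O)OCH3), which satisfies every atom and bond constraint.
So the answer is (D).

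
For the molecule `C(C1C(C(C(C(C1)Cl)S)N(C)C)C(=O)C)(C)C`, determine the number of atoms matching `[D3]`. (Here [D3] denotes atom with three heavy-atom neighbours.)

8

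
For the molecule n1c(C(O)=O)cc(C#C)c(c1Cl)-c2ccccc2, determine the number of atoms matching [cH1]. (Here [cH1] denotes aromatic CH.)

6

The query [cH1] means: aromatic carbon bearing exactly one hydrogen.
Check the 18 heavy atoms by environment: 1× n (aromatic, H0) → no; 5× c (aromatic, H0) → no; 6× c (aromatic, H1) → match; 2× C (H0) → no; 1× O (H0) → no; 1× O (H1) → no; 1× Cl (H0) → no; 1× C (H1) → no.
That gives 6 matching atoms.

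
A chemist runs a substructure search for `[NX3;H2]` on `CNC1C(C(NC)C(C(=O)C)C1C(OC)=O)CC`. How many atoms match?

0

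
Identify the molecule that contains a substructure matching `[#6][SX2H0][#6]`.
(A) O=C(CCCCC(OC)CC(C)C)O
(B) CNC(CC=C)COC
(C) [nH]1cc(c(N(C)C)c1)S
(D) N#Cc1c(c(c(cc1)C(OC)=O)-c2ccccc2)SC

D

[#6][SX2H0][#6] describes an aliphatic sulfur bridging two carbons with no H on the sulfur (a thioether).
(A) has a methoxy ether (-OCH3) but the bridging atom is O, not S.
(B) has a methoxy ether (-OCH3) but the bridging atom is O, not S.
(C) has a thiol (-SH) but the sulfur has H1, not H0 bridging two carbons.
(D) contains a methylthio ether (-SCH3), which satisfies every atom and bond constraint.
So the answer is (D).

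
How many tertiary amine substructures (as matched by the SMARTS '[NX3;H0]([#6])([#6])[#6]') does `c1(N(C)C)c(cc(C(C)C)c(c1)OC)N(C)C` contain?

2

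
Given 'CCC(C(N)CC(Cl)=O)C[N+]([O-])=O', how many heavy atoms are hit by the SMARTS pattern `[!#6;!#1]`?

Check the 13 heavy atoms by environment: 7× C → no; 1× N (charge +1) → match; 1× O (charge -1) → match; 2× O → match; 1× N → match; 1× Cl → match.
Summing the matching environments: 1 + 1 + 2 + 1 + 1 = 6 matching atoms.

6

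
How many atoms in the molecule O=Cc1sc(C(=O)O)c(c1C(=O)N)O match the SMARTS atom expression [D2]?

2

Check the 14 heavy atoms by environment: 1× s (aromatic, D2) → match; 4× c (aromatic, D3) → no; 2× C (D3) → no; 5× O (D1) → no; 1× N (D1) → no; 1× C (D2) → match.
Summing the matching environments: 1 + 1 = 2 matching atoms.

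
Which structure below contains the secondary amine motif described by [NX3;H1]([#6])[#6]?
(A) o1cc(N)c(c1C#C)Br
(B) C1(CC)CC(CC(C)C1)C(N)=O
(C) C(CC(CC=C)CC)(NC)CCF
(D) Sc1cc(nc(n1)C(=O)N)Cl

C

[NX3;H1]([#6])[#6] describes a trivalent nitrogen with one H, bonded to two carbons (a secondary amine).
(A) has a primary amino group (-NH2) but the nitrogen has H2 and only one carbon neighbour.
(B) has a primary amide (-C(=O)NH2) but the -C(=O)NH2 nitrogen has H2, not H1.
(C) contains an N-methylamino group (-NHCH3), which satisfies every atom and bond constraint.
(D) has a primary amide (-C(=O)NH2) but the -C(=O)NH2 nitrogen has H2, not H1.
So the answer is (C).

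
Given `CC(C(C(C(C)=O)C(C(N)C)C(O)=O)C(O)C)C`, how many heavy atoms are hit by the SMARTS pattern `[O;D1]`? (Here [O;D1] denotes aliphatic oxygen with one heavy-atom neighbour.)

The query [O;D1] means: aliphatic oxygen bonded to exactly one heavy atom.
Check the 18 heavy atoms by environment: 5× C (D1) → no; 8× C (D3) → no; 4× O (D1) → match; 1× N (D1) → no.
That gives 4 matching atoms.

4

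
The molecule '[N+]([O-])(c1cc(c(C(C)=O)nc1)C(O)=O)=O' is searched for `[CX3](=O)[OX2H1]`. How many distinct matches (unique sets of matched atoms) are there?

1

[CX3](=O)[OX2H1] is the SMARTS for a carboxylic acid: an sp2 carbon double-bonded to O and single-bonded to an -OH oxygen.
Exactly one fragment in the molecule meets all constraints, giving 1 match.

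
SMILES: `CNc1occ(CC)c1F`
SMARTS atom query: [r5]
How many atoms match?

5

The query [r5] means: r5 matches atoms in a five-membered ring.
Check the 10 heavy atoms by environment: 1× o (aromatic, in 5-ring) → match; 4× c (aromatic, in 5-ring) → match; 1× N (acyclic) → no; 3× C (acyclic) → no; 1× F (acyclic) → no.
Summing the matching environments: 1 + 4 = 5 matching atoms.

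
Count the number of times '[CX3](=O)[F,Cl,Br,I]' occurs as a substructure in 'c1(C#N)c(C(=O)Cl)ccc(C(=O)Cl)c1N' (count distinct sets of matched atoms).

[CX3](=O)[F,Cl,Br,I] is the SMARTS for an acyl halide: a carbonyl carbon bonded to a halogen.
The molecule carries 2 separate instances of an acyl chloride (-C(=O)Cl) meeting every constraint; each maps to a distinct set of atoms, giving 2 matches.

2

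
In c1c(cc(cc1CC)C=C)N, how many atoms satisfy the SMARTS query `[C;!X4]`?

2

Check the 11 heavy atoms by environment: 6× c (aromatic, X3) → no; 2× C (X3) → match; 1× N (X3) → no; 2× C (X4) → no.
That gives 2 matching atoms.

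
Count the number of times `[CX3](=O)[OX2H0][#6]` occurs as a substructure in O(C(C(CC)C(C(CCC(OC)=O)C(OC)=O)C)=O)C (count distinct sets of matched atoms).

3

[CX3](=O)[OX2H0][#6] is the SMARTS for an ester: a carbonyl carbon bonded to an oxygen that is itself bonded to carbon (no H on that O).
The molecule carries 3 separate instances of a methyl-ester group (-C(=O)OCH3) meeting every constraint; each maps to a distinct set of atoms, giving 3 matches.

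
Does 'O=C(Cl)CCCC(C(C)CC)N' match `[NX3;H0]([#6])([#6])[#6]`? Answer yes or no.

No

The pattern [NX3;H0]([#6])([#6])[#6] describes a trivalent nitrogen with no H, bonded to three carbons — a tertiary amine.
The closest candidate here is a primary amino group (-NH2), but the nitrogen has H2, not H0 with three carbons. No other fragment satisfies the full query, so there is no match.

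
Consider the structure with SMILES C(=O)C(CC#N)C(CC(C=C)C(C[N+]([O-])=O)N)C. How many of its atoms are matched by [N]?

The query [N] means: uppercase N matches aliphatic (non-aromatic) nitrogen only.
Check the 18 heavy atoms by environment: 12× C → no; 2× O → no; 2× N → match; 1× N (charge +1) → match; 1× O (charge -1) → no.
Summing the matching environments: 2 + 1 = 3 matching atoms.

3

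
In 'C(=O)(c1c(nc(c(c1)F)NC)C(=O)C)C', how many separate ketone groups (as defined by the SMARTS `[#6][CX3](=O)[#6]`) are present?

2

[#6][CX3](=O)[#6] is the SMARTS for a ketone: a carbonyl carbon (no H) flanked by two carbons.
The molecule carries 2 separate instances of an acetyl/ketone group (-C(=O)CH3) meeting every constraint; each maps to a distinct set of atoms, giving 2 matches.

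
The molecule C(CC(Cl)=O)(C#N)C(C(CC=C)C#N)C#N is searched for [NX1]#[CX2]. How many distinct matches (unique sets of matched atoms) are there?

[NX1]#[CX2] is the SMARTS for a nitrile: a nitrogen triple-bonded to a two-connected carbon.
The molecule carries 3 separate instances of a nitrile (-C#N) meeting every constraint; each maps to a distinct set of atoms, giving 3 matches.

3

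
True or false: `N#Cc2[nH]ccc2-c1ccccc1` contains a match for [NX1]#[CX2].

True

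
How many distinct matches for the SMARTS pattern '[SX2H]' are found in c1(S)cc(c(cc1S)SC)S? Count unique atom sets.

3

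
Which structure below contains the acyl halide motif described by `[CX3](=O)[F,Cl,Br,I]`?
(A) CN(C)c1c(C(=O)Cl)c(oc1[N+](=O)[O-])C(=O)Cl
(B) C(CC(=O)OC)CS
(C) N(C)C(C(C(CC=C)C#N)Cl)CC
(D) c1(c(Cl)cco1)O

A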